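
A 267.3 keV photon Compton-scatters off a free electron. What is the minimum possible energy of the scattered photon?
130.6333 keV (at θ = 180°)

The scattered photon has minimum energy when its wavelength is maximum, i.e., when the Compton shift Δλ = λ_C(1 − cos θ) is maximum. This occurs at θ = 180° (backscattering), giving Δλ_max = 2λ_C = 4.8526 pm.

Initial wavelength: λ₀ = hc/E₀ = 4.6384 pm
Maximum final wavelength: λ'_max = λ₀ + 2λ_C = 4.6384 + 4.8526 = 9.4910 pm
Minimum final energy: E'_min = hc/λ'_max = 130.6333 keV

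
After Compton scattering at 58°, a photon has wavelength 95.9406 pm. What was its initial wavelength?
94.8000 pm

From λ' = λ + Δλ, we have λ = λ' - Δλ

First calculate the Compton shift:
Δλ = λ_C(1 - cos θ)
Δλ = 2.4263 × (1 - cos(58°))
Δλ = 2.4263 × 0.4701
Δλ = 1.1406 pm

Initial wavelength:
λ = λ' - Δλ
λ = 95.9406 - 1.1406
λ = 94.8000 pm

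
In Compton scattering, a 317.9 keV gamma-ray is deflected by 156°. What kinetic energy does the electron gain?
172.7697 keV

By energy conservation: K_e = E_initial - E_final

First find the scattered photon energy:
Initial wavelength: λ = hc/E = 3.9001 pm
Compton shift: Δλ = λ_C(1 - cos(156°)) = 4.6429 pm
Final wavelength: λ' = 3.9001 + 4.6429 = 8.5430 pm
Final photon energy: E' = hc/λ' = 145.1303 keV

Electron kinetic energy:
K_e = E - E' = 317.9000 - 145.1303 = 172.7697 keV

(Intermediate values are shown rounded; full precision is carried through to the final answer.)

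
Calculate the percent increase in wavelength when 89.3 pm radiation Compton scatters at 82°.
2.3389%

Calculate the Compton shift:
Δλ = λ_C(1 - cos(82°))
Δλ = 2.4263 × (1 - cos(82°))
Δλ = 2.4263 × 0.8608
Δλ = 2.0886 pm

Percentage change:
(Δλ/λ₀) × 100 = (2.0886/89.3) × 100
= 2.3389%

(Intermediate values are shown rounded; full precision is carried through to the final answer.)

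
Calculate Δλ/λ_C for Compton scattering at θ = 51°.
0.3707 λ_C

The Compton shift formula is:
Δλ = λ_C(1 - cos θ)

Dividing both sides by λ_C:
Δλ/λ_C = 1 - cos θ

For θ = 51°:
Δλ/λ_C = 1 - cos(51°)
Δλ/λ_C = 1 - 0.6293
Δλ/λ_C = 0.3707

This means the shift is 0.3707 × λ_C = 0.8994 pm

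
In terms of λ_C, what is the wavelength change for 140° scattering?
1.7660 λ_C

The Compton shift formula is:
Δλ = λ_C(1 - cos θ)

Dividing both sides by λ_C:
Δλ/λ_C = 1 - cos θ

For θ = 140°:
Δλ/λ_C = 1 - cos(140°)
Δλ/λ_C = 1 - -0.7660
Δλ/λ_C = 1.7660

This means the shift is 1.7660 × λ_C = 4.2850 pm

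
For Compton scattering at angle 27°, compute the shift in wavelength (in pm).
0.2645 pm

Using the Compton scattering formula:
Δλ = λ_C(1 - cos θ)

where λ_C = h/(m_e·c) ≈ 2.4263 pm is the Compton wavelength of an electron.

For θ = 27°:
cos(27°) = 0.8910
1 - cos(27°) = 0.1090

Δλ = 2.4263 × 0.1090
Δλ = 0.2645 pm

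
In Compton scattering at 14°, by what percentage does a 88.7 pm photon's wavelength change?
0.0813%

Calculate the Compton shift:
Δλ = λ_C(1 - cos(14°))
Δλ = 2.4263 × (1 - cos(14°))
Δλ = 2.4263 × 0.0297
Δλ = 0.0721 pm

Percentage change:
(Δλ/λ₀) × 100 = (0.0721/88.7) × 100
= 0.0813%

(Intermediate values are shown rounded; full precision is carried through to the final answer.)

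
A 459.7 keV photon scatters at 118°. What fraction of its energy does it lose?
0.5693 (or 56.93%)

Calculate initial and final photon energies:

Initial: E₀ = 459.7 keV → λ₀ = 2.6971 pm
Compton shift: Δλ = 3.5654 pm
Final wavelength: λ' = 6.2625 pm
Final energy: E' = 197.9800 keV

Fractional energy loss:
(E₀ - E')/E₀ = (459.7000 - 197.9800)/459.7000
= 261.7200/459.7000
= 0.5693
= 56.93%

(Intermediate values are shown rounded; full precision is carried through to the final answer.)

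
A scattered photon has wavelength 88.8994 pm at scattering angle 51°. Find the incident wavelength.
88.0000 pm

From λ' = λ + Δλ, we have λ = λ' - Δλ

First calculate the Compton shift:
Δλ = λ_C(1 - cos θ)
Δλ = 2.4263 × (1 - cos(51°))
Δλ = 2.4263 × 0.3707
Δλ = 0.8994 pm

Initial wavelength:
λ = λ' - Δλ
λ = 88.8994 - 0.8994
λ = 88.0000 pm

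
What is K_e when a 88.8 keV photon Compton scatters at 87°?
12.5560 keV

By energy conservation: K_e = E_initial - E_final

First find the scattered photon energy:
Initial wavelength: λ = hc/E = 13.9622 pm
Compton shift: Δλ = λ_C(1 - cos(87°)) = 2.2993 pm
Final wavelength: λ' = 13.9622 + 2.2993 = 16.2615 pm
Final photon energy: E' = hc/λ' = 76.2440 keV

Electron kinetic energy:
K_e = E - E' = 88.8000 - 76.2440 = 12.5560 keV

(Intermediate values are shown rounded; full precision is carried through to the final answer.)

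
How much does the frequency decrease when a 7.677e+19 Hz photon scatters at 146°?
4.084e+19 Hz (decrease)

Convert frequency to wavelength (c = 299792458 m/s):
λ₀ = c/f₀ = 299792458/7.677e+19 = 3.9050730e-12 m = 3.9051 pm

Calculate Compton shift:
Δλ = λ_C(1 - cos(146°)) = 4.4378 pm

Final wavelength:
λ' = λ₀ + Δλ = 3.9051 + 4.4378 = 8.3429 pm

Final frequency:
f' = c/λ' = 299792458/8.3428856e-12 = 3.5933905e+19 Hz

Frequency shift (decrease):
Δf = f₀ - f' = 7.677e+19 - 3.5933905e+19 = 4.084e+19 Hz

(Intermediate values are shown rounded; full precision is carried through to the final answer.)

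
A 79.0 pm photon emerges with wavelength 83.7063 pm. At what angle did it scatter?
160.00°

First find the wavelength shift:
Δλ = λ' - λ = 83.7063 - 79.0 = 4.7063 pm

Using Δλ = λ_C(1 - cos θ), with λ_C = h/(m_e·c) ≈ 2.42631024 pm:
cos θ = 1 - Δλ/λ_C
cos θ = 1 - 4.7063/2.42631024
cos θ = -0.939694

θ = arccos(-0.939694)
θ = 160.00°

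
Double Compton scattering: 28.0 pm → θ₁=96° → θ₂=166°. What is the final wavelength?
35.4605 pm

Apply Compton shift twice:

First scattering at θ₁ = 96°:
Δλ₁ = λ_C(1 - cos(96°))
Δλ₁ = 2.4263 × 1.1045
Δλ₁ = 2.6799 pm

After first scattering:
λ₁ = 28.0 + 2.6799 = 30.6799 pm

Second scattering at θ₂ = 166°:
Δλ₂ = λ_C(1 - cos(166°))
Δλ₂ = 2.4263 × 1.9703
Δλ₂ = 4.7805 pm

Final wavelength:
λ₂ = 30.6799 + 4.7805 = 35.4605 pm

Total shift: Δλ_total = 2.6799 + 4.7805 = 7.4605 pm

(Intermediate values are shown rounded; full precision is carried through to the final answer.)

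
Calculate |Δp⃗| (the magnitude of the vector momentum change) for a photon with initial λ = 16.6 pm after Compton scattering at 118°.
6.2486e-23 kg·m/s

Photon momentum magnitude is p = h/λ.

Initial momentum:
p₀ = h/λ = 6.6261e-34/1.6600e-11 = 3.9916e-23 kg·m/s

After scattering:
λ' = λ + Δλ = 16.6 + 3.5654 = 20.1654 pm
p' = h/λ' = 6.6261e-34/2.0165e-11 = 3.2859e-23 kg·m/s

Momentum is a vector; the scattered photon's direction makes angle θ = 118° with the incident direction. The magnitude of the vector change Δp⃗ = p⃗₀ − p⃗' is found from the law of cosines:
|Δp⃗|² = p₀² + p'² − 2p₀p'cos θ
|Δp⃗|² = (3.9916e-23)² + (3.2859e-23)² − 2·3.9916e-23·3.2859e-23·cos(118°)
|Δp⃗| = 6.2486e-23 kg·m/s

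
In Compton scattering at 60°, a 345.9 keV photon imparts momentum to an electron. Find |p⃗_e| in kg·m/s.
1.6648e-22 kg·m/s

The electron is initially at rest, so by conservation of momentum:
p⃗_e = p⃗₀ − p⃗'  (incident photon momentum minus scattered photon momentum)

Photon momentum magnitudes (p = h/λ = E/c):
λ₀ = hc/E₀ = 3.5844 pm → p₀ = h/λ₀ = 1.8486e-22 kg·m/s
Δλ = λ_C(1 − cos 60°) = 1.2132 pm
λ' = 4.7975 pm → p' = h/λ' = 1.3811e-22 kg·m/s

The scattered photon makes angle θ = 60° with the incident direction, so by the law of cosines:
|p⃗_e|² = p₀² + p'² − 2p₀p'cos θ
|p⃗_e|² = (1.8486e-22)² + (1.3811e-22)² − 2·1.8486e-22·1.3811e-22·cos(60°)
|p⃗_e| = 1.6648e-22 kg·m/s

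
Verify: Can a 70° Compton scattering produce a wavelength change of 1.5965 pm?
Yes, consistent

Calculate the expected shift for θ = 70°:

Δλ_expected = λ_C(1 - cos(70°))
Δλ_expected = 2.4263 × (1 - cos(70°))
Δλ_expected = 2.4263 × 0.6580
Δλ_expected = 1.5965 pm

Given shift: 1.5965 pm
Expected shift: 1.5965 pm
Difference: 0.0000 pm

The values match. This is consistent with Compton scattering at the stated angle.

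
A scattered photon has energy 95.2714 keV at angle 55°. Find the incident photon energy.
103.5000 keV

Convert final energy to wavelength (hc ≈ 1239.842 keV·pm):
λ' = hc/E' = 1239.842 / 95.2714 = 13.0138 pm

Calculate the Compton shift:
Δλ = λ_C(1 - cos(55°))
Δλ = 2.4263 × (1 - cos(55°))
Δλ = 1.0346 pm

Initial wavelength:
λ = λ' - Δλ = 13.0138 - 1.0346 = 11.9792 pm

Initial energy:
E = hc/λ = 1239.842 / 11.9792 = 103.5000 keV

(Intermediate values are shown rounded; full precision is carried through to the final answer.)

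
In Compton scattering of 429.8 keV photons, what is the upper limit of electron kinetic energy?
269.5581 keV

Maximum energy transfer occurs at θ = 180° (backscattering).

Initial photon: E₀ = 429.8 keV → λ₀ = 2.8847 pm

Maximum Compton shift (at 180°):
Δλ_max = 2λ_C = 2 × 2.4263 = 4.8526 pm

Final wavelength:
λ' = 2.8847 + 4.8526 = 7.7373 pm

Minimum photon energy (maximum energy to electron):
E'_min = hc/λ' = 160.2419 keV

Maximum electron kinetic energy:
K_max = E₀ - E'_min = 429.8000 - 160.2419 = 269.5581 keV

(Intermediate values are shown rounded; full precision is carried through to the final answer.)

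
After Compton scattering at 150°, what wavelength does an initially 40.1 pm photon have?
44.6276 pm

Using the Compton formula: λ' = λ + λ_C(1 − cos θ)

For θ = 150°, cos θ = -√3/2 (exact) ≈ -0.8660, so:
1 − cos 150° = 1 − (-√3/2) ≈ 1.8660

Δλ = λ_C × 1.8660 = 2.4263 × 1.8660 = 4.5276 pm

λ' = 40.1 + 4.5276 = 44.6276 pm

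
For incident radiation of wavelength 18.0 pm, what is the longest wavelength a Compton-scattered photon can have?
22.8526 pm (at θ = 180°)

The Compton shift is Δλ = λ_C(1 − cos θ).

Since cos θ ranges from −1 to 1, the factor (1 − cos θ) ranges from 0 to 2; the maximum shift occurs at θ = 180° (backscattering):
Δλ_max = 2λ_C = 2 × 2.4263 pm = 4.8526 pm

Maximum scattered wavelength:
λ'_max = λ₀ + Δλ_max = 18.0 + 4.8526 = 22.8526 pm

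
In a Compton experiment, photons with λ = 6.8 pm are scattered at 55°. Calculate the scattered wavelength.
7.8346 pm

Using the Compton scattering formula:
λ' = λ + Δλ = λ + λ_C(1 - cos θ)

Given:
- Initial wavelength λ = 6.8 pm
- Scattering angle θ = 55°
- Compton wavelength λ_C ≈ 2.4263 pm

Calculate the shift:
Δλ = 2.4263 × (1 - cos(55°))
Δλ = 2.4263 × 0.4264
Δλ = 1.0346 pm

Final wavelength:
λ' = 6.8 + 1.0346 = 7.8346 pm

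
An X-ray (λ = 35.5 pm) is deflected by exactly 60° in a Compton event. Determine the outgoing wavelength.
36.7132 pm

Using the Compton formula: λ' = λ + λ_C(1 − cos θ)

For θ = 60°, cos θ = 1/2 (exact) = 0.5000, so:
1 − cos 60° = 1 − (1/2) = 0.5000

Δλ = λ_C × 0.5000 = 2.4263 × 0.5000 = 1.2132 pm

λ' = 35.5 + 1.2132 = 36.7132 pm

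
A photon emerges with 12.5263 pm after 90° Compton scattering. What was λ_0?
10.1000 pm

From λ' = λ + Δλ, we have λ = λ' - Δλ

First calculate the Compton shift:
Δλ = λ_C(1 - cos θ)
Δλ = 2.4263 × (1 - cos(90°))
Δλ = 2.4263 × 1.0000
Δλ = 2.4263 pm

Initial wavelength:
λ = λ' - Δλ
λ = 12.5263 - 2.4263
λ = 10.1000 pm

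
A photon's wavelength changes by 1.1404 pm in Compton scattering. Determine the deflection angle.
58.00°

From the Compton formula Δλ = λ_C(1 - cos θ), we can solve for θ:

cos θ = 1 - Δλ/λ_C

Given:
- Δλ = 1.1404 pm
- λ_C = h/(m_e·c) ≈ 2.42631024 pm

cos θ = 1 - 1.1404/2.42631024
cos θ = 1 - 0.470014
cos θ = 0.529986

θ = arccos(0.529986)
θ = 58.00°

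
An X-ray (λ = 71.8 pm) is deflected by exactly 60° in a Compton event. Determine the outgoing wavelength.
73.0132 pm

Using the Compton formula: λ' = λ + λ_C(1 − cos θ)

For θ = 60°, cos θ = 1/2 (exact) = 0.5000, so:
1 − cos 60° = 1 − (1/2) = 0.5000

Δλ = λ_C × 0.5000 = 2.4263 × 0.5000 = 1.2132 pm

λ' = 71.8 + 1.2132 = 73.0132 pm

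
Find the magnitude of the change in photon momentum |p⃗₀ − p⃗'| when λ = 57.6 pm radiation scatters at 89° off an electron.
1.5809e-23 kg·m/s

Photon momentum magnitude is p = h/λ.

Initial momentum:
p₀ = h/λ = 6.6261e-34/5.7600e-11 = 1.1504e-23 kg·m/s

After scattering:
λ' = λ + Δλ = 57.6 + 2.3840 = 59.9840 pm
p' = h/λ' = 6.6261e-34/5.9984e-11 = 1.1046e-23 kg·m/s

Momentum is a vector; the scattered photon's direction makes angle θ = 89° with the incident direction. The magnitude of the vector change Δp⃗ = p⃗₀ − p⃗' is found from the law of cosines:
|Δp⃗|² = p₀² + p'² − 2p₀p'cos θ
|Δp⃗|² = (1.1504e-23)² + (1.1046e-23)² − 2·1.1504e-23·1.1046e-23·cos(89°)
|Δp⃗| = 1.5809e-23 kg·m/s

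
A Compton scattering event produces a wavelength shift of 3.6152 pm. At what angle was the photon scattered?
119.34°

From the Compton formula Δλ = λ_C(1 - cos θ), we can solve for θ:

cos θ = 1 - Δλ/λ_C

Given:
- Δλ = 3.6152 pm
- λ_C = h/(m_e·c) ≈ 2.42631024 pm

cos θ = 1 - 3.6152/2.42631024
cos θ = 1 - 1.489999
cos θ = -0.489999

θ = arccos(-0.489999)
θ = 119.34°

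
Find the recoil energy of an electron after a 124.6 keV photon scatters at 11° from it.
0.5557 keV

By energy conservation: K_e = E_initial - E_final

First find the scattered photon energy:
Initial wavelength: λ = hc/E = 9.9506 pm
Compton shift: Δλ = λ_C(1 - cos(11°)) = 0.0446 pm
Final wavelength: λ' = 9.9506 + 0.0446 = 9.9952 pm
Final photon energy: E' = hc/λ' = 124.0443 keV

Electron kinetic energy:
K_e = E - E' = 124.6000 - 124.0443 = 0.5557 keV

(Intermediate values are shown rounded; full precision is carried through to the final answer.)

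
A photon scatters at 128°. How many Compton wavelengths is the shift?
1.6157 λ_C

The Compton shift formula is:
Δλ = λ_C(1 - cos θ)

Dividing both sides by λ_C:
Δλ/λ_C = 1 - cos θ

For θ = 128°:
Δλ/λ_C = 1 - cos(128°)
Δλ/λ_C = 1 - -0.6157
Δλ/λ_C = 1.6157

This means the shift is 1.6157 × λ_C = 3.9201 pm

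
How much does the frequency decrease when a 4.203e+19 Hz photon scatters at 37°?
2.694e+18 Hz (decrease)

Convert frequency to wavelength (c = 299792458 m/s):
λ₀ = c/f₀ = 299792458/4.203e+19 = 7.1328208e-12 m = 7.1328 pm

Calculate Compton shift:
Δλ = λ_C(1 - cos(37°)) = 0.4886 pm

Final wavelength:
λ' = λ₀ + Δλ = 7.1328 + 0.4886 = 7.6214 pm

Final frequency:
f' = c/λ' = 299792458/7.6213935e-12 = 3.9335649e+19 Hz

Frequency shift (decrease):
Δf = f₀ - f' = 4.203e+19 - 3.9335649e+19 = 2.694e+18 Hz

(Intermediate values are shown rounded; full precision is carried through to the final answer.)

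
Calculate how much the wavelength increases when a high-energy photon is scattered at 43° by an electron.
0.6518 pm

Using the Compton scattering formula:
Δλ = λ_C(1 - cos θ)

where λ_C = h/(m_e·c) ≈ 2.4263 pm is the Compton wavelength of an electron.

For θ = 43°:
cos(43°) = 0.7314
1 - cos(43°) = 0.2686

Δλ = 2.4263 × 0.2686
Δλ = 0.6518 pm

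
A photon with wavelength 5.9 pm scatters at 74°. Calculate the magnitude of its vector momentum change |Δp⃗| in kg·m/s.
1.2142e-22 kg·m/s

Photon momentum magnitude is p = h/λ.

Initial momentum:
p₀ = h/λ = 6.6261e-34/5.9000e-12 = 1.1231e-22 kg·m/s

After scattering:
λ' = λ + Δλ = 5.9 + 1.7575 = 7.6575 pm
p' = h/λ' = 6.6261e-34/7.6575e-12 = 8.6530e-23 kg·m/s

Momentum is a vector; the scattered photon's direction makes angle θ = 74° with the incident direction. The magnitude of the vector change Δp⃗ = p⃗₀ − p⃗' is found from the law of cosines:
|Δp⃗|² = p₀² + p'² − 2p₀p'cos θ
|Δp⃗|² = (1.1231e-22)² + (8.6530e-23)² − 2·1.1231e-22·8.6530e-23·cos(74°)
|Δp⃗| = 1.2142e-22 kg·m/s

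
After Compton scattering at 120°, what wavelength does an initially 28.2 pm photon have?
31.8395 pm

Using the Compton formula: λ' = λ + λ_C(1 − cos θ)

For θ = 120°, cos θ = -1/2 (exact) = -0.5000, so:
1 − cos 120° = 1 − (-1/2) = 1.5000

Δλ = λ_C × 1.5000 = 2.4263 × 1.5000 = 3.6395 pm

λ' = 28.2 + 3.6395 = 31.8395 pm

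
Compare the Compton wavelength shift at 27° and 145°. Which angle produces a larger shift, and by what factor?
145° produces the larger shift by a factor of 16.690

Calculate both shifts using Δλ = λ_C(1 - cos θ):

For θ₁ = 27°:
Δλ₁ = 2.4263 × (1 - cos(27°))
Δλ₁ = 2.4263 × 0.1090
Δλ₁ = 0.2645 pm

For θ₂ = 145°:
Δλ₂ = 2.4263 × (1 - cos(145°))
Δλ₂ = 2.4263 × 1.8192
Δλ₂ = 4.4138 pm

The 145° angle produces the larger shift.
Ratio: 4.4138/0.2645 = 16.690

(Intermediate values are shown rounded; full precision is carried through to the final answer.)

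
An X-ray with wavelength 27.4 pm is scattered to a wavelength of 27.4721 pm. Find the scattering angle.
14.00°

First find the wavelength shift:
Δλ = λ' - λ = 27.4721 - 27.4 = 0.0721 pm

Using Δλ = λ_C(1 - cos θ), with λ_C = h/(m_e·c) ≈ 2.42631024 pm:
cos θ = 1 - Δλ/λ_C
cos θ = 1 - 0.0721/2.42631024
cos θ = 0.970284

θ = arccos(0.970284)
θ = 14.00°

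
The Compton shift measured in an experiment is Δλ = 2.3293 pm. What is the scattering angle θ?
87.71°

From the Compton formula Δλ = λ_C(1 - cos θ), we can solve for θ:

cos θ = 1 - Δλ/λ_C

Given:
- Δλ = 2.3293 pm
- λ_C = h/(m_e·c) ≈ 2.42631024 pm

cos θ = 1 - 2.3293/2.42631024
cos θ = 1 - 0.960017
cos θ = 0.039983

θ = arccos(0.039983)
θ = 87.71°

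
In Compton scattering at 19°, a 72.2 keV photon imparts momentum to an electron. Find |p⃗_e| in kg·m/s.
1.2692e-23 kg·m/s

The electron is initially at rest, so by conservation of momentum:
p⃗_e = p⃗₀ − p⃗'  (incident photon momentum minus scattered photon momentum)

Photon momentum magnitudes (p = h/λ = E/c):
λ₀ = hc/E₀ = 17.1723 pm → p₀ = h/λ₀ = 3.8586e-23 kg·m/s
Δλ = λ_C(1 − cos 19°) = 0.1322 pm
λ' = 17.3045 pm → p' = h/λ' = 3.8291e-23 kg·m/s

The scattered photon makes angle θ = 19° with the incident direction, so by the law of cosines:
|p⃗_e|² = p₀² + p'² − 2p₀p'cos θ
|p⃗_e|² = (3.8586e-23)² + (3.8291e-23)² − 2·3.8586e-23·3.8291e-23·cos(19°)
|p⃗_e| = 1.2692e-23 kg·m/s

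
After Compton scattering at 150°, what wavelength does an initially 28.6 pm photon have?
33.1276 pm

Using the Compton formula: λ' = λ + λ_C(1 − cos θ)

For θ = 150°, cos θ = -√3/2 (exact) ≈ -0.8660, so:
1 − cos 150° = 1 − (-√3/2) ≈ 1.8660

Δλ = λ_C × 1.8660 = 2.4263 × 1.8660 = 4.5276 pm

λ' = 28.6 + 4.5276 = 33.1276 pm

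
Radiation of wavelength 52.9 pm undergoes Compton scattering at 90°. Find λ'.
55.3263 pm

Using the Compton formula: λ' = λ + λ_C(1 − cos θ)

For θ = 90°, cos θ = 0 (exact) = 0.0000, so:
1 − cos 90° = 1 − (0) = 1.0000

Δλ = λ_C × 1.0000 = 2.4263 × 1.0000 = 2.4263 pm

λ' = 52.9 + 2.4263 = 55.3263 pm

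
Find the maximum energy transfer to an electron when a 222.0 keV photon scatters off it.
103.2127 keV

Maximum energy transfer occurs at θ = 180° (backscattering).

Initial photon: E₀ = 222.0 keV → λ₀ = 5.5849 pm

Maximum Compton shift (at 180°):
Δλ_max = 2λ_C = 2 × 2.4263 = 4.8526 pm

Final wavelength:
λ' = 5.5849 + 4.8526 = 10.4375 pm

Minimum photon energy (maximum energy to electron):
E'_min = hc/λ' = 118.7873 keV

Maximum electron kinetic energy:
K_max = E₀ - E'_min = 222.0000 - 118.7873 = 103.2127 keV

(Intermediate values are shown rounded; full precision is carried through to the final answer.)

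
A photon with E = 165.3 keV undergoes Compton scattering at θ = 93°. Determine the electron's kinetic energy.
41.9799 keV

By energy conservation: K_e = E_initial - E_final

First find the scattered photon energy:
Initial wavelength: λ = hc/E = 7.5006 pm
Compton shift: Δλ = λ_C(1 - cos(93°)) = 2.5533 pm
Final wavelength: λ' = 7.5006 + 2.5533 = 10.0538 pm
Final photon energy: E' = hc/λ' = 123.3201 keV

Electron kinetic energy:
K_e = E - E' = 165.3000 - 123.3201 = 41.9799 keV

(Intermediate values are shown rounded; full precision is carried through to the final answer.)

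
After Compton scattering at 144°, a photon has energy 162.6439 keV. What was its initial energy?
383.3998 keV

Convert final energy to wavelength (hc ≈ 1239.842 keV·pm):
λ' = hc/E' = 1239.842 / 162.6439 = 7.6230 pm

Calculate the Compton shift:
Δλ = λ_C(1 - cos(144°))
Δλ = 2.4263 × (1 - cos(144°))
Δλ = 4.3892 pm

Initial wavelength:
λ = λ' - Δλ = 7.6230 - 4.3892 = 3.2338 pm

Initial energy:
E = hc/λ = 1239.842 / 3.2338 = 383.3998 keV

(Intermediate values are shown rounded; full precision is carried through to the final answer.)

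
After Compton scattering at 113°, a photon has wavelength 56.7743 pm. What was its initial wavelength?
53.4000 pm

From λ' = λ + Δλ, we have λ = λ' - Δλ

First calculate the Compton shift:
Δλ = λ_C(1 - cos θ)
Δλ = 2.4263 × (1 - cos(113°))
Δλ = 2.4263 × 1.3907
Δλ = 3.3743 pm

Initial wavelength:
λ = λ' - Δλ
λ = 56.7743 - 3.3743
λ = 53.4000 pm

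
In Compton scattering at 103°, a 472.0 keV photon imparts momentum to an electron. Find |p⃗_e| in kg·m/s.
3.0177e-22 kg·m/s

The electron is initially at rest, so by conservation of momentum:
p⃗_e = p⃗₀ − p⃗'  (incident photon momentum minus scattered photon momentum)

Photon momentum magnitudes (p = h/λ = E/c):
λ₀ = hc/E₀ = 2.6268 pm → p₀ = h/λ₀ = 2.5225e-22 kg·m/s
Δλ = λ_C(1 − cos 103°) = 2.9721 pm
λ' = 5.5989 pm → p' = h/λ' = 1.1835e-22 kg·m/s

The scattered photon makes angle θ = 103° with the incident direction, so by the law of cosines:
|p⃗_e|² = p₀² + p'² − 2p₀p'cos θ
|p⃗_e|² = (2.5225e-22)² + (1.1835e-22)² − 2·2.5225e-22·1.1835e-22·cos(103°)
|p⃗_e| = 3.0177e-22 kg·m/s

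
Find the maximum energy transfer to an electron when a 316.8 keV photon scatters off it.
175.3666 keV

Maximum energy transfer occurs at θ = 180° (backscattering).

Initial photon: E₀ = 316.8 keV → λ₀ = 3.9136 pm

Maximum Compton shift (at 180°):
Δλ_max = 2λ_C = 2 × 2.4263 = 4.8526 pm

Final wavelength:
λ' = 3.9136 + 4.8526 = 8.7663 pm

Minimum photon energy (maximum energy to electron):
E'_min = hc/λ' = 141.4334 keV

Maximum electron kinetic energy:
K_max = E₀ - E'_min = 316.8000 - 141.4334 = 175.3666 keV

(Intermediate values are shown rounded; full precision is carried through to the final answer.)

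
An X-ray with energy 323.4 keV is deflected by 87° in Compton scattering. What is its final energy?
202.1559 keV

First convert energy to wavelength:
λ = hc/E, with hc ≈ 1239.842 keV·pm (i.e. 1239.842 eV·nm)

For E = 323.4 keV = 323400 eV:
λ = 1239.842 keV·pm / 323.4 keV
λ = 3.8338 pm

Calculate the Compton shift:
Δλ = λ_C(1 - cos(87°)) = 2.4263 × 0.9477
Δλ = 2.2993 pm

Final wavelength:
λ' = 3.8338 + 2.2993 = 6.1331 pm

Final energy:
E' = hc/λ' = 1239.842 / 6.1331 = 202.1559 keV

(Intermediate values are shown rounded; full precision is carried through to the final answer.)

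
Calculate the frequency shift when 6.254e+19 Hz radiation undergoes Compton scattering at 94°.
2.197e+19 Hz (decrease)

Convert frequency to wavelength (c = 299792458 m/s):
λ₀ = c/f₀ = 299792458/6.254e+19 = 4.7936114e-12 m = 4.7936 pm

Calculate Compton shift:
Δλ = λ_C(1 - cos(94°)) = 2.5956 pm

Final wavelength:
λ' = λ₀ + Δλ = 4.7936 + 2.5956 = 7.3892 pm

Final frequency:
f' = c/λ' = 299792458/7.3891725e-12 = 4.0571858e+19 Hz

Frequency shift (decrease):
Δf = f₀ - f' = 6.254e+19 - 4.0571858e+19 = 2.197e+19 Hz

(Intermediate values are shown rounded; full precision is carried through to the final answer.)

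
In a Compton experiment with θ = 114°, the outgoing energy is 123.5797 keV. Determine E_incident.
187.3000 keV

Convert final energy to wavelength (hc ≈ 1239.842 keV·pm):
λ' = hc/E' = 1239.842 / 123.5797 = 10.0327 pm

Calculate the Compton shift:
Δλ = λ_C(1 - cos(114°))
Δλ = 2.4263 × (1 - cos(114°))
Δλ = 3.4132 pm

Initial wavelength:
λ = λ' - Δλ = 10.0327 - 3.4132 = 6.6196 pm

Initial energy:
E = hc/λ = 1239.842 / 6.6196 = 187.3000 keV

(Intermediate values are shown rounded; full precision is carried through to the final answer.)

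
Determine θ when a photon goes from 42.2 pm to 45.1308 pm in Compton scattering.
102.00°

First find the wavelength shift:
Δλ = λ' - λ = 45.1308 - 42.2 = 2.9308 pm

Using Δλ = λ_C(1 - cos θ), with λ_C = h/(m_e·c) ≈ 2.42631024 pm:
cos θ = 1 - Δλ/λ_C
cos θ = 1 - 2.9308/2.42631024
cos θ = -0.207925

θ = arccos(-0.207925)
θ = 102.00°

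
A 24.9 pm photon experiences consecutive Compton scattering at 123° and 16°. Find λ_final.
28.7418 pm

Apply Compton shift twice:

First scattering at θ₁ = 123°:
Δλ₁ = λ_C(1 - cos(123°))
Δλ₁ = 2.4263 × 1.5446
Δλ₁ = 3.7478 pm

After first scattering:
λ₁ = 24.9 + 3.7478 = 28.6478 pm

Second scattering at θ₂ = 16°:
Δλ₂ = λ_C(1 - cos(16°))
Δλ₂ = 2.4263 × 0.0387
Δλ₂ = 0.0940 pm

Final wavelength:
λ₂ = 28.6478 + 0.0940 = 28.7418 pm

Total shift: Δλ_total = 3.7478 + 0.0940 = 3.8418 pm

(Intermediate values are shown rounded; full precision is carried through to the final answer.)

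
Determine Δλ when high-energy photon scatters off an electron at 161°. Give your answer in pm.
4.7204 pm

Using the Compton scattering formula:
Δλ = λ_C(1 - cos θ)

where λ_C = h/(m_e·c) ≈ 2.4263 pm is the Compton wavelength of an electron.

For θ = 161°:
cos(161°) = -0.9455
1 - cos(161°) = 1.9455

Δλ = 2.4263 × 1.9455
Δλ = 4.7204 pm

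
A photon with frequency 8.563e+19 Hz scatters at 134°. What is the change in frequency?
4.625e+19 Hz (decrease)

Convert frequency to wavelength (c = 299792458 m/s):
λ₀ = c/f₀ = 299792458/8.563e+19 = 3.5010213e-12 m = 3.5010 pm

Calculate Compton shift:
Δλ = λ_C(1 - cos(134°)) = 4.1118 pm

Final wavelength:
λ' = λ₀ + Δλ = 3.5010 + 4.1118 = 7.6128 pm

Final frequency:
f' = c/λ' = 299792458/7.6127883e-12 = 3.9380112e+19 Hz

Frequency shift (decrease):
Δf = f₀ - f' = 8.563e+19 - 3.9380112e+19 = 4.625e+19 Hz

(Intermediate values are shown rounded; full precision is carried through to the final answer.)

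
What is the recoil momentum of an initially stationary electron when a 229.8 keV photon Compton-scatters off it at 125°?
1.7432e-22 kg·m/s

The electron is initially at rest, so by conservation of momentum:
p⃗_e = p⃗₀ − p⃗'  (incident photon momentum minus scattered photon momentum)

Photon momentum magnitudes (p = h/λ = E/c):
λ₀ = hc/E₀ = 5.3953 pm → p₀ = h/λ₀ = 1.2281e-22 kg·m/s
Δλ = λ_C(1 − cos 125°) = 3.8180 pm
λ' = 9.2133 pm → p' = h/λ' = 7.1919e-23 kg·m/s

The scattered photon makes angle θ = 125° with the incident direction, so by the law of cosines:
|p⃗_e|² = p₀² + p'² − 2p₀p'cos θ
|p⃗_e|² = (1.2281e-22)² + (7.1919e-23)² − 2·1.2281e-22·7.1919e-23·cos(125°)
|p⃗_e| = 1.7432e-22 kg·m/s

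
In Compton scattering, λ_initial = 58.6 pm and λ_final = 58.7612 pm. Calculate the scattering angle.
21.00°

First find the wavelength shift:
Δλ = λ' - λ = 58.7612 - 58.6 = 0.1612 pm

Using Δλ = λ_C(1 - cos θ), with λ_C = h/(m_e·c) ≈ 2.42631024 pm:
cos θ = 1 - Δλ/λ_C
cos θ = 1 - 0.1612/2.42631024
cos θ = 0.933562

θ = arccos(0.933562)
θ = 21.00°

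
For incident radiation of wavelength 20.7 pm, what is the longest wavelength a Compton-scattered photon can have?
25.5526 pm (at θ = 180°)

The Compton shift is Δλ = λ_C(1 − cos θ).

Since cos θ ranges from −1 to 1, the factor (1 − cos θ) ranges from 0 to 2; the maximum shift occurs at θ = 180° (backscattering):
Δλ_max = 2λ_C = 2 × 2.4263 pm = 4.8526 pm

Maximum scattered wavelength:
λ'_max = λ₀ + Δλ_max = 20.7 + 4.8526 = 25.5526 pm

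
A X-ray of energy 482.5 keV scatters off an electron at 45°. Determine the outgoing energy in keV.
377.9694 keV

First convert energy to wavelength:
λ = hc/E, with hc ≈ 1239.842 keV·pm (i.e. 1239.842 eV·nm)

For E = 482.5 keV = 482500 eV:
λ = 1239.842 keV·pm / 482.5 keV
λ = 2.5696 pm

Calculate the Compton shift:
Δλ = λ_C(1 - cos(45°)) = 2.4263 × 0.2929
Δλ = 0.7106 pm

Final wavelength:
λ' = 2.5696 + 0.7106 = 3.2803 pm

Final energy:
E' = hc/λ' = 1239.842 / 3.2803 = 377.9694 keV

(Intermediate values are shown rounded; full precision is carried through to the final answer.)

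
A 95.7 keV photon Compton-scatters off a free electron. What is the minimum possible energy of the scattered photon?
69.6223 keV (at θ = 180°)

The scattered photon has minimum energy when its wavelength is maximum, i.e., when the Compton shift Δλ = λ_C(1 − cos θ) is maximum. This occurs at θ = 180° (backscattering), giving Δλ_max = 2λ_C = 4.8526 pm.

Initial wavelength: λ₀ = hc/E₀ = 12.9555 pm
Maximum final wavelength: λ'_max = λ₀ + 2λ_C = 12.9555 + 4.8526 = 17.8081 pm
Minimum final energy: E'_min = hc/λ'_max = 69.6223 keV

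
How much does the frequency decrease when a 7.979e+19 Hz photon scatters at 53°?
1.632e+19 Hz (decrease)

Convert frequency to wavelength (c = 299792458 m/s):
λ₀ = c/f₀ = 299792458/7.979e+19 = 3.7572686e-12 m = 3.7573 pm

Calculate Compton shift:
Δλ = λ_C(1 - cos(53°)) = 0.9661 pm

Final wavelength:
λ' = λ₀ + Δλ = 3.7573 + 0.9661 = 4.7234 pm

Final frequency:
f' = c/λ' = 299792458/4.7233888e-12 = 6.3469782e+19 Hz

Frequency shift (decrease):
Δf = f₀ - f' = 7.979e+19 - 6.3469782e+19 = 1.632e+19 Hz

(Intermediate values are shown rounded; full precision is carried through to the final answer.)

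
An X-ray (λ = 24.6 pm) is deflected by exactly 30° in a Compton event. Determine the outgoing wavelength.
24.9251 pm

Using the Compton formula: λ' = λ + λ_C(1 − cos θ)

For θ = 30°, cos θ = √3/2 (exact) ≈ 0.8660, so:
1 − cos 30° = 1 − (√3/2) ≈ 0.1340

Δλ = λ_C × 0.1340 = 2.4263 × 0.1340 = 0.3251 pm

λ' = 24.6 + 0.3251 = 24.9251 pm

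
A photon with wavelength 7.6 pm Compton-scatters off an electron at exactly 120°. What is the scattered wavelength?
11.2395 pm

Using the Compton formula: λ' = λ + λ_C(1 − cos θ)

For θ = 120°, cos θ = -1/2 (exact) = -0.5000, so:
1 − cos 120° = 1 − (-1/2) = 1.5000

Δλ = λ_C × 1.5000 = 2.4263 × 1.5000 = 3.6395 pm

λ' = 7.6 + 3.6395 = 11.2395 pm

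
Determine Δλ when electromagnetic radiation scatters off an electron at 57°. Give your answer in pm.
1.1048 pm

Using the Compton scattering formula:
Δλ = λ_C(1 - cos θ)

where λ_C = h/(m_e·c) ≈ 2.4263 pm is the Compton wavelength of an electron.

For θ = 57°:
cos(57°) = 0.5446
1 - cos(57°) = 0.4554

Δλ = 2.4263 × 0.4554
Δλ = 1.1048 pm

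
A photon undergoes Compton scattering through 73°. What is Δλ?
1.7169 pm

Using the Compton scattering formula:
Δλ = λ_C(1 - cos θ)

where λ_C = h/(m_e·c) ≈ 2.4263 pm is the Compton wavelength of an electron.

For θ = 73°:
cos(73°) = 0.2924
1 - cos(73°) = 0.7076

Δλ = 2.4263 × 0.7076
Δλ = 1.7169 pm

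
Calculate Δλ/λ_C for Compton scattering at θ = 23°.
0.0795 λ_C

The Compton shift formula is:
Δλ = λ_C(1 - cos θ)

Dividing both sides by λ_C:
Δλ/λ_C = 1 - cos θ

For θ = 23°:
Δλ/λ_C = 1 - cos(23°)
Δλ/λ_C = 1 - 0.9205
Δλ/λ_C = 0.0795

This means the shift is 0.0795 × λ_C = 0.1929 pm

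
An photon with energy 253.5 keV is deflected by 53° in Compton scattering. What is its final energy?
211.6849 keV

First convert energy to wavelength:
λ = hc/E, with hc ≈ 1239.842 keV·pm (i.e. 1239.842 eV·nm)

For E = 253.5 keV = 253500 eV:
λ = 1239.842 keV·pm / 253.5 keV
λ = 4.8909 pm

Calculate the Compton shift:
Δλ = λ_C(1 - cos(53°)) = 2.4263 × 0.3982
Δλ = 0.9661 pm

Final wavelength:
λ' = 4.8909 + 0.9661 = 5.8570 pm

Final energy:
E' = hc/λ' = 1239.842 / 5.8570 = 211.6849 keV

(Intermediate values are shown rounded; full precision is carried through to the final answer.)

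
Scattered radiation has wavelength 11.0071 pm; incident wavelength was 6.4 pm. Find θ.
154.00°

First find the wavelength shift:
Δλ = λ' - λ = 11.0071 - 6.4 = 4.6071 pm

Using Δλ = λ_C(1 - cos θ), with λ_C = h/(m_e·c) ≈ 2.42631024 pm:
cos θ = 1 - Δλ/λ_C
cos θ = 1 - 4.6071/2.42631024
cos θ = -0.898809

θ = arccos(-0.898809)
θ = 154.00°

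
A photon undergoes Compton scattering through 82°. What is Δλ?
2.0886 pm

Using the Compton scattering formula:
Δλ = λ_C(1 - cos θ)

where λ_C = h/(m_e·c) ≈ 2.4263 pm is the Compton wavelength of an electron.

For θ = 82°:
cos(82°) = 0.1392
1 - cos(82°) = 0.8608

Δλ = 2.4263 × 0.8608
Δλ = 2.0886 pm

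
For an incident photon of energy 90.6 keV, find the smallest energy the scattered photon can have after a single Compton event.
66.8832 keV (at θ = 180°)

The scattered photon has minimum energy when its wavelength is maximum, i.e., when the Compton shift Δλ = λ_C(1 − cos θ) is maximum. This occurs at θ = 180° (backscattering), giving Δλ_max = 2λ_C = 4.8526 pm.

Initial wavelength: λ₀ = hc/E₀ = 13.6848 pm
Maximum final wavelength: λ'_max = λ₀ + 2λ_C = 13.6848 + 4.8526 = 18.5374 pm
Minimum final energy: E'_min = hc/λ'_max = 66.8832 keV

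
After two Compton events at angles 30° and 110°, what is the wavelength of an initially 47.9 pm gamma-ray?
51.4812 pm

Apply Compton shift twice:

First scattering at θ₁ = 30°:
Δλ₁ = λ_C(1 - cos(30°))
Δλ₁ = 2.4263 × 0.1340
Δλ₁ = 0.3251 pm

After first scattering:
λ₁ = 47.9 + 0.3251 = 48.2251 pm

Second scattering at θ₂ = 110°:
Δλ₂ = λ_C(1 - cos(110°))
Δλ₂ = 2.4263 × 1.3420
Δλ₂ = 3.2562 pm

Final wavelength:
λ₂ = 48.2251 + 3.2562 = 51.4812 pm

Total shift: Δλ_total = 0.3251 + 3.2562 = 3.5812 pm

(Intermediate values are shown rounded; full precision is carried through to the final answer.)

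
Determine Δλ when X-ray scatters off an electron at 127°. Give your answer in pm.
3.8865 pm

Using the Compton scattering formula:
Δλ = λ_C(1 - cos θ)

where λ_C = h/(m_e·c) ≈ 2.4263 pm is the Compton wavelength of an electron.

For θ = 127°:
cos(127°) = -0.6018
1 - cos(127°) = 1.6018

Δλ = 2.4263 × 1.6018
Δλ = 3.8865 pm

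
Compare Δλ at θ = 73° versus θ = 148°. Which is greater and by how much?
148° produces the larger shift by a factor of 2.612

Calculate both shifts using Δλ = λ_C(1 - cos θ):

For θ₁ = 73°:
Δλ₁ = 2.4263 × (1 - cos(73°))
Δλ₁ = 2.4263 × 0.7076
Δλ₁ = 1.7169 pm

For θ₂ = 148°:
Δλ₂ = 2.4263 × (1 - cos(148°))
Δλ₂ = 2.4263 × 1.8480
Δλ₂ = 4.4839 pm

The 148° angle produces the larger shift.
Ratio: 4.4839/1.7169 = 2.612

(Intermediate values are shown rounded; full precision is carried through to the final answer.)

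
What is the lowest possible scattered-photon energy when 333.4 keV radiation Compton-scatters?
144.6487 keV (at θ = 180°)

The scattered photon has minimum energy when its wavelength is maximum, i.e., when the Compton shift Δλ = λ_C(1 − cos θ) is maximum. This occurs at θ = 180° (backscattering), giving Δλ_max = 2λ_C = 4.8526 pm.

Initial wavelength: λ₀ = hc/E₀ = 3.7188 pm
Maximum final wavelength: λ'_max = λ₀ + 2λ_C = 3.7188 + 4.8526 = 8.5714 pm
Minimum final energy: E'_min = hc/λ'_max = 144.6487 keV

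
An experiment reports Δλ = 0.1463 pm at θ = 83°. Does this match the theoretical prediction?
No, inconsistent

Calculate the expected shift for θ = 83°:

Δλ_expected = λ_C(1 - cos(83°))
Δλ_expected = 2.4263 × (1 - cos(83°))
Δλ_expected = 2.4263 × 0.8781
Δλ_expected = 2.1306 pm

Given shift: 0.1463 pm
Expected shift: 2.1306 pm
Difference: 1.9843 pm

The values do not match. The given shift corresponds to θ ≈ 20.0°, not 83°.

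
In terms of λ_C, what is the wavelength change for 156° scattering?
1.9135 λ_C

The Compton shift formula is:
Δλ = λ_C(1 - cos θ)

Dividing both sides by λ_C:
Δλ/λ_C = 1 - cos θ

For θ = 156°:
Δλ/λ_C = 1 - cos(156°)
Δλ/λ_C = 1 - -0.9135
Δλ/λ_C = 1.9135

This means the shift is 1.9135 × λ_C = 4.6429 pm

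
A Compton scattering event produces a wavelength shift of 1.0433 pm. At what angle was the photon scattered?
55.25°

From the Compton formula Δλ = λ_C(1 - cos θ), we can solve for θ:

cos θ = 1 - Δλ/λ_C

Given:
- Δλ = 1.0433 pm
- λ_C = h/(m_e·c) ≈ 2.42631024 pm

cos θ = 1 - 1.0433/2.42631024
cos θ = 1 - 0.429994
cos θ = 0.570006

θ = arccos(0.570006)
θ = 55.25°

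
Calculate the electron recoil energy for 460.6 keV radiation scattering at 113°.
256.2128 keV

By energy conservation: K_e = E_initial - E_final

First find the scattered photon energy:
Initial wavelength: λ = hc/E = 2.6918 pm
Compton shift: Δλ = λ_C(1 - cos(113°)) = 3.3743 pm
Final wavelength: λ' = 2.6918 + 3.3743 = 6.0661 pm
Final photon energy: E' = hc/λ' = 204.3872 keV

Electron kinetic energy:
K_e = E - E' = 460.6000 - 204.3872 = 256.2128 keV

(Intermediate values are shown rounded; full precision is carried through to the final answer.)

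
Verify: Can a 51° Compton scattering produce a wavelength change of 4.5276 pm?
No, inconsistent

Calculate the expected shift for θ = 51°:

Δλ_expected = λ_C(1 - cos(51°))
Δλ_expected = 2.4263 × (1 - cos(51°))
Δλ_expected = 2.4263 × 0.3707
Δλ_expected = 0.8994 pm

Given shift: 4.5276 pm
Expected shift: 0.8994 pm
Difference: 3.6282 pm

The values do not match. The given shift corresponds to θ ≈ 150.0°, not 51°.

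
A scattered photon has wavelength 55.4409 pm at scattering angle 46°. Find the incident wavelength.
54.7000 pm

From λ' = λ + Δλ, we have λ = λ' - Δλ

First calculate the Compton shift:
Δλ = λ_C(1 - cos θ)
Δλ = 2.4263 × (1 - cos(46°))
Δλ = 2.4263 × 0.3053
Δλ = 0.7409 pm

Initial wavelength:
λ = λ' - Δλ
λ = 55.4409 - 0.7409
λ = 54.7000 pm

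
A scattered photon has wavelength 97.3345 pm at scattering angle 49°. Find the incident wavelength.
96.5000 pm

From λ' = λ + Δλ, we have λ = λ' - Δλ

First calculate the Compton shift:
Δλ = λ_C(1 - cos θ)
Δλ = 2.4263 × (1 - cos(49°))
Δλ = 2.4263 × 0.3439
Δλ = 0.8345 pm

Initial wavelength:
λ = λ' - Δλ
λ = 97.3345 - 0.8345
λ = 96.5000 pm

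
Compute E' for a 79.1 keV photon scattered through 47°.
75.3890 keV

First convert energy to wavelength:
λ = hc/E, with hc ≈ 1239.842 keV·pm (i.e. 1239.842 eV·nm)

For E = 79.1 keV = 79100 eV:
λ = 1239.842 keV·pm / 79.1 keV
λ = 15.6744 pm

Calculate the Compton shift:
Δλ = λ_C(1 - cos(47°)) = 2.4263 × 0.3180
Δλ = 0.7716 pm

Final wavelength:
λ' = 15.6744 + 0.7716 = 16.4459 pm

Final energy:
E' = hc/λ' = 1239.842 / 16.4459 = 75.3890 keV

(Intermediate values are shown rounded; full precision is carried through to the final answer.)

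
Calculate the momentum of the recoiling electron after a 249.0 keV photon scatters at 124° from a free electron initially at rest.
1.8623e-22 kg·m/s

The electron is initially at rest, so by conservation of momentum:
p⃗_e = p⃗₀ − p⃗'  (incident photon momentum minus scattered photon momentum)

Photon momentum magnitudes (p = h/λ = E/c):
λ₀ = hc/E₀ = 4.9793 pm → p₀ = h/λ₀ = 1.3307e-22 kg·m/s
Δλ = λ_C(1 − cos 124°) = 3.7831 pm
λ' = 8.7624 pm → p' = h/λ' = 7.5620e-23 kg·m/s

The scattered photon makes angle θ = 124° with the incident direction, so by the law of cosines:
|p⃗_e|² = p₀² + p'² − 2p₀p'cos θ
|p⃗_e|² = (1.3307e-22)² + (7.5620e-23)² − 2·1.3307e-22·7.5620e-23·cos(124°)
|p⃗_e| = 1.8623e-22 kg·m/s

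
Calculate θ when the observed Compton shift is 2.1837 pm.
84.26°

From the Compton formula Δλ = λ_C(1 - cos θ), we can solve for θ:

cos θ = 1 - Δλ/λ_C

Given:
- Δλ = 2.1837 pm
- λ_C = h/(m_e·c) ≈ 2.42631024 pm

cos θ = 1 - 2.1837/2.42631024
cos θ = 1 - 0.900009
cos θ = 0.099991

θ = arccos(0.099991)
θ = 84.26°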